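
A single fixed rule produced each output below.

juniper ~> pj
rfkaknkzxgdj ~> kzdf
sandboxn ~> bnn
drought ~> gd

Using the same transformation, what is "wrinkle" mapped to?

kw

The transformation: move the first 3 characters to the end (rotate left by 3), then keep one character in every 3, starting at position 2 (positions 2nd, 5th, 8th, ...).
Applying both steps to "wrinkle": "nklewri", then "kw".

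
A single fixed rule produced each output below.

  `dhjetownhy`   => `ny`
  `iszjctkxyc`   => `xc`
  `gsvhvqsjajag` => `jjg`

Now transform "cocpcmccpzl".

In each case the input is transformed by: keep every other character starting from the second (positions 2nd, 4th, 6th, ...), then delete the first 3 characters.
"cocpcmccpzl" → "cz".

cz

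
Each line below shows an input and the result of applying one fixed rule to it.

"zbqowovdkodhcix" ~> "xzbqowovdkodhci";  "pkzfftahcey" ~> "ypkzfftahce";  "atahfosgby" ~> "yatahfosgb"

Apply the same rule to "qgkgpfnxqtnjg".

gqgkgpfnxqtnj

Each output is the input with this applied: move the last character to the front.
"qgkgpfnxqtnjg" → "gqgkgpfnxqtnj".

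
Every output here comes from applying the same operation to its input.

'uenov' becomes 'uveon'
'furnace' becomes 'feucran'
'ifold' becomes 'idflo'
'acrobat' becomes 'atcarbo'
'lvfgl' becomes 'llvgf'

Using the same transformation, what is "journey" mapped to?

The pattern: take characters alternately from the front and the back (1st, last, 2nd, 2nd-last, ...).
So "journey" becomes "jyoeunr".

jyoeunr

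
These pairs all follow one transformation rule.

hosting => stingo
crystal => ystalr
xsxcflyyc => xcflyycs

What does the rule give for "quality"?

alityu

The pattern: delete the first character, then move the first character to the end.
"quality" → "uality" → "alityu".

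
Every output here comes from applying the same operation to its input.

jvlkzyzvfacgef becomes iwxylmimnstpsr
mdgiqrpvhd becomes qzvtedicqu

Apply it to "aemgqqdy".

rntzddlq

Rule — shift every letter 13 places forward in the alphabet (wrapping around) — i.e. ROT13, then swap each adjacent pair of characters (1↔2, 3↔4, ...).
"aemgqqdy" → "rntzddlq".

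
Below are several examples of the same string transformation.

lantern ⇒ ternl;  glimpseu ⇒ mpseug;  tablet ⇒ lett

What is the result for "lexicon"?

The rule is to move the first character to the end, then delete the first 2 characters.
Doing the same to "lexicon": "iconl".

iconl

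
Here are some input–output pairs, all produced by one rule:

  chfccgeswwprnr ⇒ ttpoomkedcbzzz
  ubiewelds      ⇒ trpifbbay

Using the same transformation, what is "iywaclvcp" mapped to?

vtsmifzzx

Rule — sort the characters into reverse alphabetical order, then shift every letter 3 places backward in the alphabet (wrapping around).
Applying both steps to "iywaclvcp": "ywvplicca", then "vtsmifzzx".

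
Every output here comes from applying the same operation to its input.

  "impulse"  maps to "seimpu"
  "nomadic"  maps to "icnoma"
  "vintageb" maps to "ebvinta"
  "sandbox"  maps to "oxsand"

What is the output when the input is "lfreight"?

htlfrei

What's happening: move the last 2 characters to the front (rotate right by 2), then delete the last character.
On "lfreight": the first step gives "htlfreig", and the second then gives "htlfrei".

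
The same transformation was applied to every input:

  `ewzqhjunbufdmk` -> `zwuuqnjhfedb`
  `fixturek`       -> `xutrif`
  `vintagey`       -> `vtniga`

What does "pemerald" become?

rpmeea

Looking at the pairs, the operation is to delete the last 2 characters, then sort the characters into reverse alphabetical order.
For "pemerald", step one produces "pemera"; step two turns that into "rpmeea".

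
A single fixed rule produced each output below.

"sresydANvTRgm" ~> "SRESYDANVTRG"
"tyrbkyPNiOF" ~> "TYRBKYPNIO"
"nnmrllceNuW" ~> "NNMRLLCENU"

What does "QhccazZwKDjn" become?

QHCCAZZWKDJ

The transformation: delete the last character, then convert every letter to uppercase.
Applying both steps to "QhccazZwKDjn": "QhccazZwKDj", then "QHCCAZZWKDJ".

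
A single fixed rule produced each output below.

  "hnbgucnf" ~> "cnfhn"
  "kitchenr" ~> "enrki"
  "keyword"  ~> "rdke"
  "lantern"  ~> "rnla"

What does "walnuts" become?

tswa

Rule — move the first 2 characters to the end (rotate left by 2), then delete the first 3 characters.
Working it through for "walnuts": intermediate "lnutswa", final "tswa".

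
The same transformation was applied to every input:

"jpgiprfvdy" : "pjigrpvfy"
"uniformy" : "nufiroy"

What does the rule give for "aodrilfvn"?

Rule — swap each adjacent pair of characters (1↔2, 3↔4, ...), then delete the last character.
Starting from "aodrilfvn": after the first operation, "oardlivfn"; after the second, "oardlivf".

oardlivf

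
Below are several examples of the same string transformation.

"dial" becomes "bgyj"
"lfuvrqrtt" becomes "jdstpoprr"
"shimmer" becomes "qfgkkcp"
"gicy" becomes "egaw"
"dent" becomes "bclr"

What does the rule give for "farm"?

The rule is to shift every letter 2 places backward in the alphabet (wrapping around).
For "farm" the result is "dypk".

dypk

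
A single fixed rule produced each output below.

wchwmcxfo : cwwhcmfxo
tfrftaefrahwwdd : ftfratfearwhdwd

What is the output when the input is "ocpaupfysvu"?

coappuyfvsu

The pattern: swap each adjacent pair of characters (1↔2, 3↔4, ...).
Applying that to "ocpaupfysvu" gives "coappuyfvsu".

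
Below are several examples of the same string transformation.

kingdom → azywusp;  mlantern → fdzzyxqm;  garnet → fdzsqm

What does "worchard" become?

iddatpom

Looking at the pairs, the operation is to sort the characters into reverse alphabetical order, then shift every letter 12 places forward in the alphabet (wrapping around).
Applying both steps to "worchard": "wrrohdca", then "iddatpom".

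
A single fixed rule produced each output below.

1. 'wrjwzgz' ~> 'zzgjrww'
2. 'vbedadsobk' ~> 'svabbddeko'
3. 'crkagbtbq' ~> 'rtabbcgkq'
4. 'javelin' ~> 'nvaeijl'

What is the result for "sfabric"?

rsabcfi

The rule is to sort the characters into alphabetical order, then move the last 2 characters to the front (rotate right by 2).
For "sfabric", step one produces "abcfirs"; step two turns that into "rsabcfi".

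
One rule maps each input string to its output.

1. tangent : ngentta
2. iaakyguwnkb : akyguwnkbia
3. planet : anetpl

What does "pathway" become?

Looking at the pairs, the operation is to move the first 2 characters to the end (rotate left by 2).
On "pathway" that produces "thwaypa".

thwaypa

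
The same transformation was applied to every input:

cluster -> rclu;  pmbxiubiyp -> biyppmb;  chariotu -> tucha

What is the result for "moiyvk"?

The rule is to move the first 3 characters to the end (rotate left by 3), then delete the first 3 characters.
"moiyvk" → "yvkmoi" → "moi".
(Check on "chariotu": → "riotucha" → "tucha" ✓)

moi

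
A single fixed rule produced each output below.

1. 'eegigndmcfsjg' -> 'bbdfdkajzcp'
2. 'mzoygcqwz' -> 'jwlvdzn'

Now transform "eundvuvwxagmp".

brkasrstuxd

What's happening: shift every letter 3 places backward in the alphabet (wrapping around), then delete the last 2 characters.
For "eundvuvwxagmp", step one produces "brkasrstuxdjm"; step two turns that into "brkasrstuxd".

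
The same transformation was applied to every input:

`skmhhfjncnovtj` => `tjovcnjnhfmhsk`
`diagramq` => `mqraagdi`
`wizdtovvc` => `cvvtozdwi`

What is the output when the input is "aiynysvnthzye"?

ezythvnysynai

The rule is to swap each adjacent pair of characters (1↔2, 3↔4, ...), then reverse the string.
Working it through for "aiynysvnthzye": intermediate "ianysynvhtyze", final "ezythvnysynai".
(Check on "diagramq": → "idgaarqm" → "mqraagdi" ✓)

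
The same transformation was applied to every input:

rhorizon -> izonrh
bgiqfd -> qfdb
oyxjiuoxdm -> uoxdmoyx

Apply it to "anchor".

The rule is to swap the front and back halves of the string, then delete the last 2 characters.
Starting from "anchor": after the first operation, "horanc"; after the second, "hora".

hora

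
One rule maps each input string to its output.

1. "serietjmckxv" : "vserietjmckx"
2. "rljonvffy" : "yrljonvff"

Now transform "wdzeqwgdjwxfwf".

The pattern: move the last character to the front.
For "wdzeqwgdjwxfwf" the result is "fwdzeqwgdjwxfw".

fwdzeqwgdjwxfw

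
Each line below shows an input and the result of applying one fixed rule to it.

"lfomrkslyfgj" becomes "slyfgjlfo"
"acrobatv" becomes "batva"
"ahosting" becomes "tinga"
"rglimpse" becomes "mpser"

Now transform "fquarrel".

Rule — swap the front and back halves of the string, then delete the last 3 characters.
On "fquarrel": the first step gives "rrelfqua", and the second then gives "rrelf".
(Check on "ahosting": → "tingahos" → "tinga" ✓)

rrelf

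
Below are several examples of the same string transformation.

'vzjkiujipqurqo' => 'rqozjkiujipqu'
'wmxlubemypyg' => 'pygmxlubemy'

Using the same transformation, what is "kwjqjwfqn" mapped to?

The rule is to delete the first character, then move the last 3 characters to the front (rotate right by 3).
For "kwjqjwfqn", step one produces "wjqjwfqn"; step two turns that into "fqnwjqjw".

fqnwjqjw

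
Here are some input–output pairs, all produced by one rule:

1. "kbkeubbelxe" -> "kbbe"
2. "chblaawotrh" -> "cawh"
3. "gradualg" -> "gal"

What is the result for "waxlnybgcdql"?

wybl

In each case the input is transformed by: swap each adjacent pair of characters (1↔2, 3↔4, ...), then keep one character in every 3, starting at position 2 (positions 2nd, 5th, 8th, ...).
Applying both steps to "waxlnybgcdql": "awlxyngbdclq", then "wybl".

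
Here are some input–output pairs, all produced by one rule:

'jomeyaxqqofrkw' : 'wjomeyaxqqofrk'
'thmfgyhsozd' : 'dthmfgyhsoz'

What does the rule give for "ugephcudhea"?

Rule — move the last character to the front.
For "ugephcudhea" the result is "augephcudhe".

augephcudhe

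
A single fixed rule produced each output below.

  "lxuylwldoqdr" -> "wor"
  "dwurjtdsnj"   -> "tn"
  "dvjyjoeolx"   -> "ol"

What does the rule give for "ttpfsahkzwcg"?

azg

What's happening: keep one character in every 3, starting at position 3 (positions 3rd, 6th, 9th, ...), then delete the first character.
For "ttpfsahkzwcg", step one produces "pazg"; step two turns that into "azg".
(Check on "dvjyjoeolx": → "jol" → "ol" ✓)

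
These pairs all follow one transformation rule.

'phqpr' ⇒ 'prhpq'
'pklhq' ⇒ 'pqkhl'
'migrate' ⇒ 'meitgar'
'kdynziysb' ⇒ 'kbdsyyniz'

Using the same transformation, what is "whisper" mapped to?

wrheips

In each case the input is transformed by: take characters alternately from the front and the back (1st, last, 2nd, 2nd-last, ...).
On "whisper" that produces "wrheips".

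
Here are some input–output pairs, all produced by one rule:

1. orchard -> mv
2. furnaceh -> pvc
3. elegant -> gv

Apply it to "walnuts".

The pattern: keep one character in every 3, starting at position 2 (positions 2nd, 5th, 8th, ...), then shift every letter 5 places backward in the alphabet (wrapping around).
On "walnuts" that produces "vp".

vp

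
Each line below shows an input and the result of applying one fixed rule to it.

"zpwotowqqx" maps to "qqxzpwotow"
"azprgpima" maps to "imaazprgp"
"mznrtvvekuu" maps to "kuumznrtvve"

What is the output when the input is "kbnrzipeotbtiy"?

Each output is the input with this applied: move the last 3 characters to the front (rotate right by 3).
On "kbnrzipeotbtiy" that produces "tiykbnrzipeotb".

tiykbnrzipeotb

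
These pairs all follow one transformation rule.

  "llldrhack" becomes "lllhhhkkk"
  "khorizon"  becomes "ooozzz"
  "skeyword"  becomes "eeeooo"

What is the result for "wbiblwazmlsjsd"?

In each case the input is transformed by: keep one character in every 3, starting at position 3 (positions 3rd, 6th, 9th, ...), then repeat every character 3 times.
For "wbiblwazmlsjsd" the result is "iiiwwwmmmjjj".

iiiwwwmmmjjj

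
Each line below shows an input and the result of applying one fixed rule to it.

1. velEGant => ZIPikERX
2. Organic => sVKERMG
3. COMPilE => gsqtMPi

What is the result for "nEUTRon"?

Rule — flip the case of every letter, then shift every letter 4 places forward in the alphabet (wrapping around).
On "nEUTRon": the first step gives "NeutrON", and the second then gives "RiyxvSR".
(Check on "Organic": → "oRGANIC" → "sVKERMG" ✓)

RiyxvSR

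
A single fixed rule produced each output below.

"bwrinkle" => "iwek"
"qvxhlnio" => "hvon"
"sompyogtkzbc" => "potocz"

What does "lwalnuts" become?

lwsu

In each case the input is transformed by: keep every other character starting from the second (positions 2nd, 4th, 6th, ...), then swap each adjacent pair of characters (1↔2, 3↔4, ...).
"lwalnuts" → "wlus" → "lwsu".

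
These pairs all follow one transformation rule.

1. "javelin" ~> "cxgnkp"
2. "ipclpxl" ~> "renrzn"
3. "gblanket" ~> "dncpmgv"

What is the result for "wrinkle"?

tkpmng

The pattern: shift every letter 2 places forward in the alphabet (wrapping around), then delete the first character.
Applying both steps to "wrinkle": "ytkpmng", then "tkpmng".
(Check on "javelin": → "lcxgnkp" → "cxgnkp" ✓)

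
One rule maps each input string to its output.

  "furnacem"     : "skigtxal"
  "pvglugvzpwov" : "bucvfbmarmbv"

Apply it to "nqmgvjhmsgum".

Each output is the input with this applied: shift every letter 6 places forward in the alphabet (wrapping around), then reverse the string.
Working it through for "nqmgvjhmsgum": intermediate "twsmbpnsymas", final "samysnpbmswt".

samysnpbmswt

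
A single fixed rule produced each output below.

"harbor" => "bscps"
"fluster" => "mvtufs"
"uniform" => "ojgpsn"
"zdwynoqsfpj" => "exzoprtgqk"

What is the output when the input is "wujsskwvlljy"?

In each case the input is transformed by: shift every letter 1 place forward in the alphabet (wrapping around), then delete the first character.
Starting from "wujsskwvlljy": after the first operation, "xvkttlxwmmkz"; after the second, "vkttlxwmmkz".

vkttlxwmmkz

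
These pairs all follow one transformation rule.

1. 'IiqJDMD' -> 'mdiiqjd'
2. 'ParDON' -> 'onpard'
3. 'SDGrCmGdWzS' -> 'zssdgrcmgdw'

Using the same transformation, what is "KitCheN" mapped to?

What's happening: move the last 2 characters to the front (rotate right by 2), then convert every letter to lowercase.
Starting from "KitCheN": after the first operation, "eNKitCh"; after the second, "enkitch".

enkitch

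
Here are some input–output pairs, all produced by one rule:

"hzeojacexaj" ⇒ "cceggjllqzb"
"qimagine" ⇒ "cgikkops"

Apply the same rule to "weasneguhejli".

The pattern: sort the characters into alphabetical order, then shift every letter 2 places forward in the alphabet (wrapping around).
Working it through for "weasneguhejli": intermediate "aeeeghijlnsuw", final "cgggijklnpuwy".

cgggijklnpuwy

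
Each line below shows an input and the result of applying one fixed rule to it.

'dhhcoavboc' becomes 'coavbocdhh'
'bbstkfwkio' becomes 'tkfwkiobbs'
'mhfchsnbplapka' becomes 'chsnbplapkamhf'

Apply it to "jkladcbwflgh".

Rule — move the first 3 characters to the end (rotate left by 3).
Doing the same to "jkladcbwflgh": "adcbwflghjkl".

adcbwflghjkl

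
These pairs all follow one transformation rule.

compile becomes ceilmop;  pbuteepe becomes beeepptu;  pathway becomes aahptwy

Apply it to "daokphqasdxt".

The transformation: sort the characters into alphabetical order.
So "daokphqasdxt" becomes "aaddhkopqstx".

aaddhkopqstx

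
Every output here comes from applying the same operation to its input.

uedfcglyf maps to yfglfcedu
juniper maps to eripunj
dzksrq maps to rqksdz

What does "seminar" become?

Looking at the pairs, the operation is to reverse the string, then swap each adjacent pair of characters (1↔2, 3↔4, ...).
On "seminar": the first step gives "ranimes", and the second then gives "arinems".

arinems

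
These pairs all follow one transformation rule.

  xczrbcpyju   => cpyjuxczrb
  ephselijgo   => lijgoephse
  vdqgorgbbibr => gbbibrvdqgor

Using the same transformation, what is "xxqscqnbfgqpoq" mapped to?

bfgqpoqxxqscqn

What's happening: swap the front and back halves of the string.
Doing the same to "xxqscqnbfgqpoq": "bfgqpoqxxqscqn".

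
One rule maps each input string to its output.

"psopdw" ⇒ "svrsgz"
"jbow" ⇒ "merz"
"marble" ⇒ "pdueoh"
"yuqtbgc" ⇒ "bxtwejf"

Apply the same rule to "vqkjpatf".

What's happening: shift every letter 3 places forward in the alphabet (wrapping around).
Applying that to "vqkjpatf" gives "ytnmsdwi".

ytnmsdwi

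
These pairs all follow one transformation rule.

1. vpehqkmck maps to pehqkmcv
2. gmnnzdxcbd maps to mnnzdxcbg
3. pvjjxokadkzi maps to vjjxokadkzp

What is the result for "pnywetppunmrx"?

nywetppunmrp

Each output is the input with this applied: swap the first and last characters, then delete the first character.
Starting from "pnywetppunmrx": after the first operation, "xnywetppunmrp"; after the second, "nywetppunmrp".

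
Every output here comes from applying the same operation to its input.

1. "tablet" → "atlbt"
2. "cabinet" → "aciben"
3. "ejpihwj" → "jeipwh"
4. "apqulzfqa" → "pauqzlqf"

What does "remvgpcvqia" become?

ervmpgvciq

The pattern: swap each adjacent pair of characters (1↔2, 3↔4, ...), then delete the last character.
For "remvgpcvqia", step one produces "ervmpgvciqa"; step two turns that into "ervmpgvciq".
(Check on "ejpihwj": → "jeipwhj" → "jeipwh" ✓)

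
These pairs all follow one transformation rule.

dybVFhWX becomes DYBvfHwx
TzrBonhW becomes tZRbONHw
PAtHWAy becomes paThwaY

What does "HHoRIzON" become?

hhOriZon

The pattern: flip the case of every letter.
So "HHoRIzON" becomes "hhOriZon".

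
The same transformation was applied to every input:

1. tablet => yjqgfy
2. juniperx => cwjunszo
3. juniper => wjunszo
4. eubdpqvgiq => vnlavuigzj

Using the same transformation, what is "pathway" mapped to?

dfbmyfu

The rule is to shift every letter 5 places forward in the alphabet (wrapping around), then reverse the string.
"pathway" → "ufymbfd" → "dfbmyfu".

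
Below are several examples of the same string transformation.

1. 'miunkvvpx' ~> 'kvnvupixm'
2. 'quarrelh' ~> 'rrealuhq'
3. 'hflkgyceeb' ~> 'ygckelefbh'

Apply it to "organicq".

naigcrqo

The pattern: take characters alternately from the front and the back (1st, last, 2nd, 2nd-last, ...), then reverse the string.
Starting from "organicq": after the first operation, "oqrcgian"; after the second, "naigcrqo".
(Check on "miunkvvpx": → "mxipuvnvk" → "kvnvupixm" ✓)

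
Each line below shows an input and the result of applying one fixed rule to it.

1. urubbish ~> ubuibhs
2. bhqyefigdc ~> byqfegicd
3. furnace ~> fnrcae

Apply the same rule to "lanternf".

The transformation: swap each adjacent pair of characters (1↔2, 3↔4, ...), then delete the first character.
"lanternf" → "ltnrefn".

ltnrefn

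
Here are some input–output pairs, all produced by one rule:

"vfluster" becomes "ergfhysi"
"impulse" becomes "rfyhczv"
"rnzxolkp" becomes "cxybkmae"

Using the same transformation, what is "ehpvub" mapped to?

ohicur

What's happening: shift every letter 13 places forward in the alphabet (wrapping around) — i.e. ROT13, then reverse the string.
On "ehpvub": the first step gives "ruciho", and the second then gives "ohicur".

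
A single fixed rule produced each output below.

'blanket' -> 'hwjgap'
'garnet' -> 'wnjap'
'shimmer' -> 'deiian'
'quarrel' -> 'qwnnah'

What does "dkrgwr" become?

Looking at the pairs, the operation is to shift every letter 4 places backward in the alphabet (wrapping around), then delete the first character.
Starting from "dkrgwr": after the first operation, "zgncsn"; after the second, "gncsn".

gncsn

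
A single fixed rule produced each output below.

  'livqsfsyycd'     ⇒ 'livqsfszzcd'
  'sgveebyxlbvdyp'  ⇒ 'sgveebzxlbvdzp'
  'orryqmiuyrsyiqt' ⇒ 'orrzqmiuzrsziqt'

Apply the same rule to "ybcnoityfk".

Rule — replace every "y" with "z".
On "ybcnoityfk" that produces "zbcnoitzfk".

zbcnoitzfk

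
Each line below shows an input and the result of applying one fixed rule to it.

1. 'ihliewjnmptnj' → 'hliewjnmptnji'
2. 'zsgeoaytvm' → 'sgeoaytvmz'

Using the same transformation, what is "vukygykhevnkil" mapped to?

ukygykhevnkilv

Each output is the input with this applied: move the first character to the end.
"vukygykhevnkil" → "ukygykhevnkilv".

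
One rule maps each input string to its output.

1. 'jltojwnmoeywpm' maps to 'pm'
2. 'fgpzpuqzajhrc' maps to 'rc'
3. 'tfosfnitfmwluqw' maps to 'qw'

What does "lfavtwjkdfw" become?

The transformation: keep only the last 2 characters.
So "lfavtwjkdfw" becomes "fw".

fw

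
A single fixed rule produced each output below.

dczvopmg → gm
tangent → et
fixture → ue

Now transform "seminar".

nr

Rule — swap each adjacent pair of characters (1↔2, 3↔4, ...), then keep only the last 2 characters.
Starting from "seminar": after the first operation, "esimanr"; after the second, "nr".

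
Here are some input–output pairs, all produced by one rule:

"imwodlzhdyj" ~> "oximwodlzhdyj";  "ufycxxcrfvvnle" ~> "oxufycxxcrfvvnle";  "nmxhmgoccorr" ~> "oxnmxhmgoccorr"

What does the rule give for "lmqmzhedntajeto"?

oxlmqmzhedntajeto

Looking at the pairs, the operation is to prepend "ox".
"lmqmzhedntajeto" → "oxlmqmzhedntajeto".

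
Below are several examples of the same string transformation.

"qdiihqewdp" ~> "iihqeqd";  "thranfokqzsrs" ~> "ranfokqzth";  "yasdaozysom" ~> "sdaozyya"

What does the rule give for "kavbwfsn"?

The transformation: delete the last 3 characters, then move the first 2 characters to the end (rotate left by 2).
Applying both steps to "kavbwfsn": "kavbw", then "vbwka".
(Check on "yasdaozysom": → "yasdaozy" → "sdaozyya" ✓)

vbwka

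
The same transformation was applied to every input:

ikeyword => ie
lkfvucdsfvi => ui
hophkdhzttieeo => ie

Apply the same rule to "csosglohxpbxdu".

What's happening: keep every other character starting from the first (positions 1st, 3rd, 5th, ...), then keep only the vowels.
Applying both steps to "csosglohxpbxdu": "cogoxbd", then "oo".
(Check on "lkfvucdsfvi": → "lfudfi" → "ui" ✓)

oo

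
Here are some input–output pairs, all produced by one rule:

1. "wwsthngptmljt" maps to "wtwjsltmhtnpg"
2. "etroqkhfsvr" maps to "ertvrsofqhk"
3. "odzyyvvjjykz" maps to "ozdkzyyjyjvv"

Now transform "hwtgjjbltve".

hewvttgljbj

What's happening: take characters alternately from the front and the back (1st, last, 2nd, 2nd-last, ...).
"hwtgjjbltve" → "hewvttgljbj".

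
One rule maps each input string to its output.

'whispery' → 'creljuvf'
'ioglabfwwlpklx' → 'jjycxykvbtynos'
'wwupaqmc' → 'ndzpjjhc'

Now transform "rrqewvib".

Each output is the input with this applied: swap the front and back halves of the string, then shift every letter 13 places forward in the alphabet (wrapping around) — i.e. ROT13.
On "rrqewvib": the first step gives "wvibrrqe", and the second then gives "jivoeedr".

jivoeedr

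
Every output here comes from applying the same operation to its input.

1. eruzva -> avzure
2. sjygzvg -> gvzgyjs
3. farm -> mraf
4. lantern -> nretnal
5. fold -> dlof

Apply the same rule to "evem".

meve

In each case the input is transformed by: reverse the string.
So "evem" becomes "meve".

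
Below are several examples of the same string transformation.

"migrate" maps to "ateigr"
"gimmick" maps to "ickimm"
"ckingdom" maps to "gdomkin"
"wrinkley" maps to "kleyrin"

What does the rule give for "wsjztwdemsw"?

The rule is to delete the first character, then move the first 3 characters to the end (rotate left by 3).
Starting from "wsjztwdemsw": after the first operation, "sjztwdemsw"; after the second, "twdemswsjz".
(Check on "migrate": → "igrate" → "ateigr" ✓)

twdemswsjz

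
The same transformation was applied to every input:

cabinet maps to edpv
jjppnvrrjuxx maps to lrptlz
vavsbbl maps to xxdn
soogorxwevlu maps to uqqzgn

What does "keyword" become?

Looking at the pairs, the operation is to keep every other character starting from the first (positions 1st, 3rd, 5th, ...), then shift every letter 2 places forward in the alphabet (wrapping around).
On "keyword": the first step gives "kyod", and the second then gives "maqf".

maqf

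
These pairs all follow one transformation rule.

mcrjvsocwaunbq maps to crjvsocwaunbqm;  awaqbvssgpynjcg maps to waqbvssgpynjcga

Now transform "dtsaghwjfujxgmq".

tsaghwjfujxgmqd

The rule is to move the first character to the end.
On "dtsaghwjfujxgmq" that produces "tsaghwjfujxgmqd".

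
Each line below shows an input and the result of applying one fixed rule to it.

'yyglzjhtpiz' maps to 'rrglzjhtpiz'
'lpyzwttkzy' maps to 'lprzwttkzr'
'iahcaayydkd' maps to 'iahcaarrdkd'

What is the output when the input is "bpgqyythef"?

bpgqrrthef

What's happening: replace every "y" with "r".
Applying that to "bpgqyythef" gives "bpgqrrthef".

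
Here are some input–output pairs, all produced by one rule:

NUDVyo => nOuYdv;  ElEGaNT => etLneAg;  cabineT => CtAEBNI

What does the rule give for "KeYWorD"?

kdERyOw

The pattern: take characters alternately from the front and the back (1st, last, 2nd, 2nd-last, ...), then flip the case of every letter.
Doing the same to "KeYWorD": "kdERyOw".
(Check on "NUDVyo": → "NoUyDV" → "nOuYdv" ✓)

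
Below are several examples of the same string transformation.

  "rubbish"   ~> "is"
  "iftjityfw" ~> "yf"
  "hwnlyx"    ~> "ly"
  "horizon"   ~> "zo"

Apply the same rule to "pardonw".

The pattern: move the last character to the front, then keep only the last 2 characters.
"pardonw" → "wpardon" → "on".

on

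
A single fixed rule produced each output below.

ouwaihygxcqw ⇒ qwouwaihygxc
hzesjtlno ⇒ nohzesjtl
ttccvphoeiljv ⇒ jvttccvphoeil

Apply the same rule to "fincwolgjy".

jyfincwolg

In each case the input is transformed by: move the last 2 characters to the front (rotate right by 2).
On "fincwolgjy" that produces "jyfincwolg".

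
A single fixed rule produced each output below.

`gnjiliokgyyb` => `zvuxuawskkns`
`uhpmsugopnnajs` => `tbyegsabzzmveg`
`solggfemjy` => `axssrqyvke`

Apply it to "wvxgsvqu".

hjsehcgi

In each case the input is transformed by: shift every letter 12 places forward in the alphabet (wrapping around), then move the first character to the end.
Starting from "wvxgsvqu": after the first operation, "ihjsehcg"; after the second, "hjsehcgi".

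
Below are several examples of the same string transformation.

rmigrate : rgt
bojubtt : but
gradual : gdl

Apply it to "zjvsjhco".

zsc

In each case the input is transformed by: keep one character in every 3, starting at position 1 (positions 1st, 4th, 7th, ...).
Doing the same to "zjvsjhco": "zsc".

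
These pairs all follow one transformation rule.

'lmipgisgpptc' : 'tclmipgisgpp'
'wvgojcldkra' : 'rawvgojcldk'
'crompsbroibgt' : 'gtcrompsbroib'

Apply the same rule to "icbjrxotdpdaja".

The rule is to move the last 2 characters to the front (rotate right by 2).
So "icbjrxotdpdaja" becomes "jaicbjrxotdpda".

jaicbjrxotdpda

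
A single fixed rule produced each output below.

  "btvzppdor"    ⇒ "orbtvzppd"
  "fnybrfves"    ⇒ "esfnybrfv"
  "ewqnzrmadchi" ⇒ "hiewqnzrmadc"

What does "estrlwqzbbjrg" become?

In each case the input is transformed by: move the last 2 characters to the front (rotate right by 2).
Applying that to "estrlwqzbbjrg" gives "rgestrlwqzbbj".

rgestrlwqzbbj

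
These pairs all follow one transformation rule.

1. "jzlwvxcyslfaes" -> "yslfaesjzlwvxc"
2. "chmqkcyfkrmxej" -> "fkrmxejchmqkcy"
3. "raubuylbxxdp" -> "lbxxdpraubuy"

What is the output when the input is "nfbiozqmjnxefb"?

mjnxefbnfbiozq

The transformation: swap the front and back halves of the string.
On "nfbiozqmjnxefb" that produces "mjnxefbnfbiozq".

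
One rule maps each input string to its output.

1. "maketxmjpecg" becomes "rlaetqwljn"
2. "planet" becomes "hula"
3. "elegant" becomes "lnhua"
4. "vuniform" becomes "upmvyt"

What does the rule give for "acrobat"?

yviha

The rule is to shift every letter 7 places forward in the alphabet (wrapping around), then delete the first 2 characters.
Applying that to "acrobat" gives "yviha".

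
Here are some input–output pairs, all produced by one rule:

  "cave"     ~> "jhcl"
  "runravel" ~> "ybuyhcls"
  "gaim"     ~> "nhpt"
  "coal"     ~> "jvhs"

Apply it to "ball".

ihss

The pattern: shift every letter 7 places forward in the alphabet (wrapping around).
Applying that to "ball" gives "ihss".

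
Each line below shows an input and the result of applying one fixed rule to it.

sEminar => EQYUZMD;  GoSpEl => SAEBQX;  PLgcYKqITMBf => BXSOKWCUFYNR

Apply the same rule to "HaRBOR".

TMDNAD

The pattern: shift every letter 12 places forward in the alphabet (wrapping around), then convert every letter to uppercase.
On "HaRBOR": the first step gives "TmDNAD", and the second then gives "TMDNAD".
(Check on "PLgcYKqITMBf": → "BXsoKWcUFYNr" → "BXSOKWCUFYNR" ✓)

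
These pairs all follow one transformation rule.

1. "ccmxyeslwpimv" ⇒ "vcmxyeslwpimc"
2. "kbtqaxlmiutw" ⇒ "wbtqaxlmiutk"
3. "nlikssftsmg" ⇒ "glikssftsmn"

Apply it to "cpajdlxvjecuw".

Rule — swap the first and last characters.
So "cpajdlxvjecuw" becomes "wpajdlxvjecuc".

wpajdlxvjecuc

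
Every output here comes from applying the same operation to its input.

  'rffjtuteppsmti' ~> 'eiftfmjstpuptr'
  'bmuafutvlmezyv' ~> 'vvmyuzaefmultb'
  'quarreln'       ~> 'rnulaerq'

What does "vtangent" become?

The rule is to take characters alternately from the front and the back (1st, last, 2nd, 2nd-last, ...), then swap the first and last characters.
On "vtangent": the first step gives "vttnaeng", and the second then gives "gttnaenv".

gttnaenv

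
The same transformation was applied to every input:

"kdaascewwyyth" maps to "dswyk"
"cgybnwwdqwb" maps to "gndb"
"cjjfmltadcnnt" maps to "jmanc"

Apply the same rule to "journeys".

Each output is the input with this applied: move the first character to the end, then keep one character in every 3, starting at position 1 (positions 1st, 4th, 7th, ...).
Starting from "journeys": after the first operation, "ourneysj"; after the second, "ons".
(Check on "kdaascewwyyth": → "daascewwyythk" → "dswyk" ✓)

ons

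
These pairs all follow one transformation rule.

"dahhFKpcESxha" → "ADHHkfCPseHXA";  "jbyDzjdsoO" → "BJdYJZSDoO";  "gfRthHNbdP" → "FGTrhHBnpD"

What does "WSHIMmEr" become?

What's happening: flip the case of every letter, then swap each adjacent pair of characters (1↔2, 3↔4, ...).
For "WSHIMmEr", step one produces "wshimMeR"; step two turns that into "swihMmRe".

swihMmRe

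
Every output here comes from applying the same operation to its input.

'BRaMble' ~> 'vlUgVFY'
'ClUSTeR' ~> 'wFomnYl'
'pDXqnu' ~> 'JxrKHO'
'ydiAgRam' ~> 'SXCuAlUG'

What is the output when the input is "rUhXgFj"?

LoBrAzD

The rule is to flip the case of every letter, then shift every letter 6 places backward in the alphabet (wrapping around).
Working it through for "rUhXgFj": intermediate "RuHxGfJ", final "LoBrAzD".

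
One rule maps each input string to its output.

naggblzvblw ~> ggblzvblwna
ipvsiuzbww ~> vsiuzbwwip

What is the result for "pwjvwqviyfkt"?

jvwqviyfktpw

The transformation: move the first 2 characters to the end (rotate left by 2).
"pwjvwqviyfkt" → "jvwqviyfktpw".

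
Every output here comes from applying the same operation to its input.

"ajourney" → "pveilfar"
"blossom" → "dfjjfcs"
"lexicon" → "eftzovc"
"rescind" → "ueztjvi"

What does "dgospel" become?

Rule — reverse the string, then shift every letter 9 places backward in the alphabet (wrapping around).
For "dgospel", step one produces "lepsogd"; step two turns that into "cvgjfxu".

cvgjfxu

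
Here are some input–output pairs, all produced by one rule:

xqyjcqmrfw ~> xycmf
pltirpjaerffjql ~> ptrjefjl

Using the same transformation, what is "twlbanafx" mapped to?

tlaax

Rule — keep every other character starting from the first (positions 1st, 3rd, 5th, ...).
Applying that to "twlbanafx" gives "tlaax".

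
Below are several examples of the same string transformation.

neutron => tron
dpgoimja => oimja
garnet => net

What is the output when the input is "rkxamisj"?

amisj

The transformation: delete the first 3 characters.
For "rkxamisj" the result is "amisj".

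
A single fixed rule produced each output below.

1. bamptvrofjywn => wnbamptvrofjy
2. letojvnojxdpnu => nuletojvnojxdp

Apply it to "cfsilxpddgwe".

Rule — move the last 2 characters to the front (rotate right by 2).
"cfsilxpddgwe" → "wecfsilxpddg".

wecfsilxpddg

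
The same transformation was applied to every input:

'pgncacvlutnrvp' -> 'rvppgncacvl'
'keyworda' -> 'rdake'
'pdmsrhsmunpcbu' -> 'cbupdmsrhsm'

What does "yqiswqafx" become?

The rule is to move the last 3 characters to the front (rotate right by 3), then delete the last 3 characters.
Working it through for "yqiswqafx": intermediate "afxyqiswq", final "afxyqi".

afxyqi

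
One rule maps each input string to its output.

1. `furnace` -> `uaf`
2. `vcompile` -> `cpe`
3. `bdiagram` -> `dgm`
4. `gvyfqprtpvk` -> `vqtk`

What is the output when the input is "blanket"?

lkb

The rule is to move the first character to the end, then keep one character in every 3, starting at position 1 (positions 1st, 4th, 7th, ...).
On "blanket": the first step gives "lanketb", and the second then gives "lkb".
(Check on "vcompile": → "compilev" → "cpe" ✓)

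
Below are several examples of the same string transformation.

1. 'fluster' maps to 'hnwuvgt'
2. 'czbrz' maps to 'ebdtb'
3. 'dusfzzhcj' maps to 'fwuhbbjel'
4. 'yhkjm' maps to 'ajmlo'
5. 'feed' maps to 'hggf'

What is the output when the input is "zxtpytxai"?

The pattern: shift every letter 2 places forward in the alphabet (wrapping around).
For "zxtpytxai" the result is "bzvravzck".

bzvravzck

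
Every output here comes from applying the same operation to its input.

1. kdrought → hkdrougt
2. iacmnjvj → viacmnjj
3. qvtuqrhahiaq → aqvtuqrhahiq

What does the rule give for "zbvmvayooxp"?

The rule is to move the last character to the front, then swap the first and last characters.
On "zbvmvayooxp": the first step gives "pzbvmvayoox", and the second then gives "xzbvmvayoop".

xzbvmvayoop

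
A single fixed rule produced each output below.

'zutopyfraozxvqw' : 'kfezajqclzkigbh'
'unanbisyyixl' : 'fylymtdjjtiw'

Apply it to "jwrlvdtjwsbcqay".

In each case the input is transformed by: shift every letter 11 places forward in the alphabet (wrapping around).
On "jwrlvdtjwsbcqay" that produces "uhcwgoeuhdmnblj".

uhcwgoeuhdmnblj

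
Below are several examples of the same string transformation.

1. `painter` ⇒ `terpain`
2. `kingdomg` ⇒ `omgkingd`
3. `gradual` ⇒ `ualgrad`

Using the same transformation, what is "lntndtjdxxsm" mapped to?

What's happening: move the last 3 characters to the front (rotate right by 3).
Doing the same to "lntndtjdxxsm": "xsmlntndtjdx".

xsmlntndtjdx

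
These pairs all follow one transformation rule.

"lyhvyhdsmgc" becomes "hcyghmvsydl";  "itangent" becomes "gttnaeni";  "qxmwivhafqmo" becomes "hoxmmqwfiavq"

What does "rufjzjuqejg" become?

The rule is to take characters alternately from the front and the back (1st, last, 2nd, 2nd-last, ...), then swap the first and last characters.
"rufjzjuqejg" → "rgujfejqzuj" → "jgujfejqzur".
(Check on "lyhvyhdsmgc": → "lcyghmvsydh" → "hcyghmvsydl" ✓)

jgujfejqzur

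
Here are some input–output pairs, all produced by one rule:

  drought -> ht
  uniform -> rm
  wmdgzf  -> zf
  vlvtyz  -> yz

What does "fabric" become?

What's happening: keep only the last 2 characters.
Applying that to "fabric" gives "ic".

ic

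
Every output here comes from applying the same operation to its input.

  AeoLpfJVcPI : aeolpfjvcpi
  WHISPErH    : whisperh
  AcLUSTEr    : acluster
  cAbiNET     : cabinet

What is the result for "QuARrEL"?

quarrel

What's happening: convert every letter to lowercase.
On "QuARrEL" that produces "quarrel".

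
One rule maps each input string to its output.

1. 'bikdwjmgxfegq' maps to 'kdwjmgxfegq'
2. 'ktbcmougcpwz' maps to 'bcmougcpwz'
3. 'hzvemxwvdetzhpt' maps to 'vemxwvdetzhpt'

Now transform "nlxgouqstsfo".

The transformation: delete the first 2 characters.
Doing the same to "nlxgouqstsfo": "xgouqstsfo".

xgouqstsfo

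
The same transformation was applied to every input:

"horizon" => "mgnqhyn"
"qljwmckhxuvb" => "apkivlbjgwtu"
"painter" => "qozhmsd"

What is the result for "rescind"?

cqdrbhm

The pattern: shift every letter 1 place backward in the alphabet (wrapping around), then move the last character to the front.
Working it through for "rescind": intermediate "qdrbhmc", final "cqdrbhm".
(Check on "painter": → "ozhmsdq" → "qozhmsd" ✓)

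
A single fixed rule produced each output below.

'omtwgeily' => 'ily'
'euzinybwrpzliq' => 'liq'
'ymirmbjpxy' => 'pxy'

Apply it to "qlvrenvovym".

Rule — keep only the last 3 characters.
Applying that to "qlvrenvovym" gives "vym".

vym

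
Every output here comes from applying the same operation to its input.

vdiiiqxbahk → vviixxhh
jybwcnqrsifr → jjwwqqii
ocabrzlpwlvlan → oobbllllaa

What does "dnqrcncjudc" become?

ddrrccdd

What's happening: keep one character in every 3, starting at position 1 (positions 1st, 4th, 7th, ...), then double every character.
Doing the same to "dnqrcncjudc": "ddrrccdd".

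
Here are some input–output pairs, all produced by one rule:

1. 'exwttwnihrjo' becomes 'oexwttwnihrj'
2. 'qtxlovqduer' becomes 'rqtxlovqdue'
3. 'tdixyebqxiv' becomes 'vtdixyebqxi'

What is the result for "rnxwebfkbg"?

grnxwebfkb

The transformation: move the last character to the front.
So "rnxwebfkbg" becomes "grnxwebfkb".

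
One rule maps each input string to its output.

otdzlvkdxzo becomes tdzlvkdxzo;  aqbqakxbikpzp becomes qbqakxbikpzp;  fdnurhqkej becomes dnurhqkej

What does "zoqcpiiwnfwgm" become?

oqcpiiwnfwgm

Each output is the input with this applied: delete the first character.
Doing the same to "zoqcpiiwnfwgm": "oqcpiiwnfwgm".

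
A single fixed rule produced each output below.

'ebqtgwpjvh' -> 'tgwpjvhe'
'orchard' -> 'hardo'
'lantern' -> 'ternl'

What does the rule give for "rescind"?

The rule is to move the first character to the end, then delete the first 2 characters.
For "rescind" the result is "cindr".

cindr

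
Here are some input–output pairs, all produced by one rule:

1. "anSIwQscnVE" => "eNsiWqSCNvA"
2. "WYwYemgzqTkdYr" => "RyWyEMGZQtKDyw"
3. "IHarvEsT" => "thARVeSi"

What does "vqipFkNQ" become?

qQIPfKnV

Rule — flip the case of every letter, then swap the first and last characters.
Starting from "vqipFkNQ": after the first operation, "VQIPfKnq"; after the second, "qQIPfKnV".
(Check on "WYwYemgzqTkdYr": → "wyWyEMGZQtKDyR" → "RyWyEMGZQtKDyw" ✓)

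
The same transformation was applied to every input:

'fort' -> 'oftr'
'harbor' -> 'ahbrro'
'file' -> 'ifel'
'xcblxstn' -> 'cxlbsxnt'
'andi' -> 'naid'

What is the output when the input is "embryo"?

merboy

The pattern: swap each adjacent pair of characters (1↔2, 3↔4, ...).
Applying that to "embryo" gives "merboy".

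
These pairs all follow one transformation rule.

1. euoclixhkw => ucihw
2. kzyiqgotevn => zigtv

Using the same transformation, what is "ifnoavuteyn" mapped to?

fovty

Looking at the pairs, the operation is to keep every other character starting from the second (positions 2nd, 4th, 6th, ...).
On "ifnoavuteyn" that produces "fovty".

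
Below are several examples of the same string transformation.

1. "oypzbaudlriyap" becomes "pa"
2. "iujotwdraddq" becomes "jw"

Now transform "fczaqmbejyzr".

zm

The rule is to keep one character in every 3, starting at position 3 (positions 3rd, 6th, 9th, ...), then keep only the first 2 characters.
So "fczaqmbejyzr" becomes "zm".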